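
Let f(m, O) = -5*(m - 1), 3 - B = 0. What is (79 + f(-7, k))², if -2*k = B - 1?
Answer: 14161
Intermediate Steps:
B = 3 (B = 3 - 1*0 = 3 + 0 = 3)
k = -1 (k = -(3 - 1)/2 = -½*2 = -1)
f(m, O) = 5 - 5*m (f(m, O) = -5*(-1 + m) = 5 - 5*m)
(79 + f(-7, k))² = (79 + (5 - 5*(-7)))² = (79 + (5 + 35))² = (79 + 40)² = 119² = 14161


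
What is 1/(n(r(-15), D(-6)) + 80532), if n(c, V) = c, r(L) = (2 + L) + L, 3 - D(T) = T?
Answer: 1/80504 ≈ 1.2422e-5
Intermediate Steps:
D(T) = 3 - T
r(L) = 2 + 2*L
1/(n(r(-15), D(-6)) + 80532) = 1/((2 + 2*(-15)) + 80532) = 1/((2 - 30) + 80532) = 1/(-28 + 80532) = 1/80504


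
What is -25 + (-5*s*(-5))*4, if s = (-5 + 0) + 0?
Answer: -525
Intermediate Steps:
s = -5 (s = -5 + 0 = -5)
-25 + (-5*s*(-5))*4 = -25 + (-5*(-5)*(-5))*4 = -25 + (25*(-5))*4 = -25 - 125*4 = -25 - 500 = -525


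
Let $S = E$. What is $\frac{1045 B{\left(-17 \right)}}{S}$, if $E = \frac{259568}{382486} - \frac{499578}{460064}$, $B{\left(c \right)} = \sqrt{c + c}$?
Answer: $- \frac{45971650215920 i \sqrt{34}}{17915924639} \approx - 14962.0 i$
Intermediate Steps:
$B{\left(c \right)} = \sqrt{2} \sqrt{c}$ ($B{\left(c \right)} = \sqrt{2 c} = \sqrt{2} \sqrt{c}$)
$E = - \frac{17915924639}{43992009776}$ ($E = 259568 \cdot \frac{1}{382486} - \frac{249789}{230032} = \frac{129784}{191243} - \frac{249789}{230032} = - \frac{17915924639}{43992009776} \approx -0.40725$)
$S = - \frac{17915924639}{43992009776} \approx -0.40725$
$\frac{1045 B{\left(-17 \right)}}{S} = \frac{1045 \sqrt{2} \sqrt{-17}}{- \frac{17915924639}{43992009776}} = 1045 \sqrt{2} i \sqrt{17} \left(- \frac{43992009776}{17915924639}\right) = 1045 i \sqrt{34} \left(- \frac{43992009776}{17915924639}\right) = - \frac{45971650215920 i \sqrt{34}}{17915924639}$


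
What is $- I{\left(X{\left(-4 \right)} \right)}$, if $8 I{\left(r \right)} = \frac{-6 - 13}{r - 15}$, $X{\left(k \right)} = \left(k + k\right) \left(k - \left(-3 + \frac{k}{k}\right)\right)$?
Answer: $\frac{19}{8} \approx 2.375$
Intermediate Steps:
$X{\left(k \right)} = 2 k \left(2 + k\right)$ ($X{\left(k \right)} = 2 k \left(k - \left(-3 + 1\right)\right) = 2 k \left(k - -2\right) = 2 k \left(k + 2\right) = 2 k \left(2 + k\right)$)
$I{\left(r \right)} = - \frac{19}{8 \left(-15 + r\right)}$ ($I{\left(r \right)} = \frac{\left(-6 - 13\right) \frac{1}{r - 15}}{8} = \frac{\left(-19\right) \frac{1}{-15 + r}}{8} = - \frac{19}{8 \left(-15 + r\right)}$)
$- I{\left(X{\left(-4 \right)} \right)} = - \frac{-19}{-120 + 8 \cdot 2 \left(-4\right) \left(2 - 4\right)} = - \frac{-19}{-120 + 8 \cdot 2 \left(-4\right) \left(-2\right)} = - \frac{-19}{-120 + 8 \cdot 16} = - \frac{-19}{-120 + 128} = - \frac{-19}{8} = \left(-1\right) \left(- \frac{19}{8}\right) = \frac{19}{8}$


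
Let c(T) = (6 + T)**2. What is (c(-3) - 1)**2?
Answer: 64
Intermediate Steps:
(c(-3) - 1)**2 = ((6 - 3)**2 - 1)**2 = (3**2 - 1)**2 = (9 - 1)**2 = 8**2 = 64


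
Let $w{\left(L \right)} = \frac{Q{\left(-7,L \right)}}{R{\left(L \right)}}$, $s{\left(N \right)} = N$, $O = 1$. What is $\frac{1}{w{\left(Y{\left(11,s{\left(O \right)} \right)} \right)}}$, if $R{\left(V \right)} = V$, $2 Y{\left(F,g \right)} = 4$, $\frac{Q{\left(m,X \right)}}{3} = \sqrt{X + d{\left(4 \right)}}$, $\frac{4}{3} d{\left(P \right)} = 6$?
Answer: $\frac{2 \sqrt{26}}{39} \approx 0.26149$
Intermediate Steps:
$d{\left(P \right)} = \frac{9}{2}$ ($d{\left(P \right)} = \frac{3}{4} \cdot 6 = \frac{9}{2}$)
$Q{\left(m,X \right)} = 3 \sqrt{\frac{9}{2} + X}$ ($Q{\left(m,X \right)} = 3 \sqrt{X + \frac{9}{2}} = 3 \sqrt{\frac{9}{2} + X}$)
$Y{\left(F,g \right)} = 2$ ($Y{\left(F,g \right)} = \frac{1}{2} \cdot 4 = 2$)
$w{\left(L \right)} = \frac{3 \sqrt{18 + 4 L}}{2 L}$ ($w{\left(L \right)} = \frac{\frac{3}{2} \sqrt{18 + 4 L}}{L} = \frac{3 \sqrt{18 + 4 L}}{2 L}$)
$\frac{1}{w{\left(Y{\left(11,s{\left(O \right)} \right)} \right)}} = \frac{1}{\frac{3}{2} \cdot \frac{1}{2} \sqrt{18 + 4 \cdot 2}} = \frac{1}{\frac{3}{2} \cdot \frac{1}{2} \sqrt{18 + 8}} = \frac{1}{\frac{3}{2} \cdot \frac{1}{2} \sqrt{26}} = \frac{1}{\frac{3}{4} \sqrt{26}} = \frac{2 \sqrt{26}}{39}$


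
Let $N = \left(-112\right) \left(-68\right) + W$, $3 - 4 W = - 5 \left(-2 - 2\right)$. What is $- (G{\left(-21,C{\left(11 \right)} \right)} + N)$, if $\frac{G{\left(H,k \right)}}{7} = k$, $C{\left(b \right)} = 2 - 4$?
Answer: $- \frac{30391}{4} \approx -7597.8$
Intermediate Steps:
$W = - \frac{17}{4}$ ($W = \frac{3}{4} - \frac{\left(-5\right) \left(-2 - 2\right)}{4} = \frac{3}{4} - \frac{\left(-5\right) \left(-4\right)}{4} = \frac{3}{4} - 5 = - \frac{17}{4} \approx -4.25$)
$C{\left(b \right)} = -2$ ($C{\left(b \right)} = 2 - 4 = -2$)
$G{\left(H,k \right)} = 7 k$
$N = \frac{30447}{4}$ ($N = \left(-112\right) \left(-68\right) - \frac{17}{4} = 7616 - \frac{17}{4} = \frac{30447}{4} \approx 7611.8$)
$- (G{\left(-21,C{\left(11 \right)} \right)} + N) = - (7 \left(-2\right) + \frac{30447}{4}) = - (-14 + \frac{30447}{4}) = \left(-1\right) \frac{30391}{4} = - \frac{30391}{4}$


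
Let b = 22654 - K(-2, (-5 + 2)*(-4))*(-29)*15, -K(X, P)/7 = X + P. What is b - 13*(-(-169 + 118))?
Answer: -8459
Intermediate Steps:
K(X, P) = -7*P - 7*X (K(X, P) = -7*(X + P) = -7*(P + X) = -7*P - 7*X)
b = -7796 (b = 22654 - (-7*(-5 + 2)*(-4) - 7*(-2))*(-29)*15 = 22654 - (-(-21)*(-4) + 14)*(-29)*15 = 22654 - (-7*12 + 14)*(-29)*15 = 22654 - (-84 + 14)*(-29)*15 = 22654 - (-70*(-29))*15 = 22654 - 2030*15 = 22654 - 1*30450 = 22654 - 30450 = -7796)
b - 13*(-(-169 + 118)) = -7796 - 13*(-(-169 + 118)) = -7796 - 13*(-1*(-51)) = -7796 - 13*51 = -7796 - 1*663 = -7796 - 663 = -8459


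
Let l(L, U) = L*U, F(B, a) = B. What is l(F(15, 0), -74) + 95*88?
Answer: 7250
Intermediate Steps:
l(F(15, 0), -74) + 95*88 = 15*(-74) + 95*88 = -1110 + 8360 = 7250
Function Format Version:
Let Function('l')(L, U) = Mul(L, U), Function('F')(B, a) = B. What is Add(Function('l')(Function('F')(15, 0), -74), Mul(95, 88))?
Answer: 7250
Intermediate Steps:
Add(Function('l')(Function('F')(15, 0), -74), Mul(95, 88)) = Add(Mul(15, -74), Mul(95, 88)) = Add(-1110, 8360) = 7250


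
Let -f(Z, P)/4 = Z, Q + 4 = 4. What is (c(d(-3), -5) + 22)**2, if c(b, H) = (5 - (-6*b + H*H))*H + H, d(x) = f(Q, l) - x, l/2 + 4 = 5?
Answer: 729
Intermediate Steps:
Q = 0 (Q = -4 + 4 = 0)
l = 2 (l = -8 + 2*5 = -8 + 10 = 2)
f(Z, P) = -4*Z
d(x) = -x (d(x) = -4*0 - x = 0 - x = -x)
c(b, H) = H + H*(5 - H**2 + 6*b) (c(b, H) = (5 - (-6*b + H**2))*H + H = (5 - (H**2 - 6*b))*H + H = (5 + (-H**2 + 6*b))*H + H = (5 - H**2 + 6*b)*H + H = H*(5 - H**2 + 6*b) + H = H + H*(5 - H**2 + 6*b))
(c(d(-3), -5) + 22)**2 = (-5*(6 - 1*(-5)**2 + 6*(-1*(-3))) + 22)**2 = (-5*(6 - 1*25 + 6*3) + 22)**2 = (-5*(6 - 25 + 18) + 22)**2 = (-5*(-1) + 22)**2 = (5 + 22)**2 = 27**2 = 729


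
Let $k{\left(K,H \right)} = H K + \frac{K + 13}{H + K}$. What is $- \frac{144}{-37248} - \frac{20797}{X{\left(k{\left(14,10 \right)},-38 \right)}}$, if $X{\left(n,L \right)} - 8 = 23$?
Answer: $- \frac{16138379}{24056} \approx -670.87$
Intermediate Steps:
$k{\left(K,H \right)} = H K + \frac{13 + K}{H + K}$
$X{\left(n,L \right)} = 31$ ($X{\left(n,L \right)} = 8 + 23 = 31$)
$- \frac{144}{-37248} - \frac{20797}{X{\left(k{\left(14,10 \right)},-38 \right)}} = - \frac{144}{-37248} - \frac{20797}{31} = \left(-144\right) \left(- \frac{1}{37248}\right) - \frac{20797}{31} = \frac{3}{776} - \frac{20797}{31} = - \frac{16138379}{24056}$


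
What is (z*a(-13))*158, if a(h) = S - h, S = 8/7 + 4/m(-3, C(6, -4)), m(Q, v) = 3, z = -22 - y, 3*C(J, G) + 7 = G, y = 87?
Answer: -5597150/21 ≈ -2.6653e+5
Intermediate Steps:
C(J, G) = -7/3 + G/3
z = -109 (z = -22 - 1*87 = -22 - 87 = -109)
S = 52/21 (S = 8/7 + 4/3 = 52/21 ≈ 2.4762)
a(h) = 52/21 - h
(z*a(-13))*158 = -109*(52/21 - 1*(-13))*158 = -109*(52/21 + 13)*158 = -109*325/21*158 = -35425/21*158 = -5597150/21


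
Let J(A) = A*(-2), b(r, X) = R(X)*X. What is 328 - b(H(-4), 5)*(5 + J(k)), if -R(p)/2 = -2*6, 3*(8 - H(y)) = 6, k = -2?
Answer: -752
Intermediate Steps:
H(y) = 6 (H(y) = 8 - ⅓*6 = 8 - 2 = 6)
R(p) = 24 (R(p) = -(-4)*6 = -2*(-12) = 24)
b(r, X) = 24*X
J(A) = -2*A
328 - b(H(-4), 5)*(5 + J(k)) = 328 - 24*5*(5 - 2*(-2)) = 328 - 120*(5 + 4) = 328 - 120*9 = 328 - 1*1080 = 328 - 1080 = -752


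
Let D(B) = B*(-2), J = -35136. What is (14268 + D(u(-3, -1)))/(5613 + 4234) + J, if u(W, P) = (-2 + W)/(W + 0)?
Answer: -1037909782/29541 ≈ -35135.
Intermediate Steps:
u(W, P) = (-2 + W)/W
D(B) = -2*B
(14268 + D(u(-3, -1)))/(5613 + 4234) + J = (14268 - 2*(-2 - 3)/(-3))/(5613 + 4234) - 35136 = (14268 - (-2)*(-5)/3)/9847 - 35136 = (14268 - 2*5/3)*(1/9847) - 35136 = (14268 - 10/3)*(1/9847) - 35136 = (42794/3)*(1/9847) - 35136 = 42794/29541 - 35136 = -1037909782/29541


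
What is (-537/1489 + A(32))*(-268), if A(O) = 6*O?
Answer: -76474068/1489 ≈ -51359.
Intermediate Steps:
(-537/1489 + A(32))*(-268) = (-537/1489 + 6*32)*(-268) = (-537*1/1489 + 192)*(-268) = (-537/1489 + 192)*(-268) = (285351/1489)*(-268) = -76474068/1489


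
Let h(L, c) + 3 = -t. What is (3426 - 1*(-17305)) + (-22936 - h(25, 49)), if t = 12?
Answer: -2190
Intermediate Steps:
h(L, c) = -15 (h(L, c) = -3 - 1*12 = -3 - 12 = -15)
(3426 - 1*(-17305)) + (-22936 - h(25, 49)) = (3426 - 1*(-17305)) + (-22936 - 1*(-15)) = (3426 + 17305) + (-22936 + 15) = 20731 - 22921 = -2190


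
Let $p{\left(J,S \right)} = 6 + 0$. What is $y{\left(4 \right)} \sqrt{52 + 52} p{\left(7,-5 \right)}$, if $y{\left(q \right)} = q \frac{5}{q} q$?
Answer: $240 \sqrt{26} \approx 1223.8$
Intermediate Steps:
$p{\left(J,S \right)} = 6$
$y{\left(q \right)} = 5 q$
$y{\left(4 \right)} \sqrt{52 + 52} p{\left(7,-5 \right)} = 5 \cdot 4 \sqrt{52 + 52} \cdot 6 = 20 \sqrt{104} \cdot 6 = 20 \cdot 2 \sqrt{26} \cdot 6 = 40 \sqrt{26} \cdot 6 = 240 \sqrt{26}$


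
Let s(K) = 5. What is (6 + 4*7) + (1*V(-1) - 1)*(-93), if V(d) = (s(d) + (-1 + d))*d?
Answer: 406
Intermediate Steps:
V(d) = d*(4 + d) (V(d) = (5 + (-1 + d))*d = (4 + d)*d = d*(4 + d))
(6 + 4*7) + (1*V(-1) - 1)*(-93) = (6 + 4*7) + (1*(-(4 - 1)) - 1)*(-93) = (6 + 28) + (1*(-1*3) - 1)*(-93) = 34 + (1*(-3) - 1)*(-93) = 34 + (-3 - 1)*(-93) = 34 - 4*(-93) = 34 + 372 = 406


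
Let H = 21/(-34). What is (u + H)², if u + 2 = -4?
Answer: 50625/1156 ≈ 43.793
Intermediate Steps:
H = -21/34 (H = 21*(-1/34) = -21/34 ≈ -0.61765)
u = -6 (u = -2 - 4 = -6)
(u + H)² = (-6 - 21/34)² = (-225/34)² = 50625/1156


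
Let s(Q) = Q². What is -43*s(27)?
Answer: -31347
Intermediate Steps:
-43*s(27) = -43*27² = -43*729 = -31347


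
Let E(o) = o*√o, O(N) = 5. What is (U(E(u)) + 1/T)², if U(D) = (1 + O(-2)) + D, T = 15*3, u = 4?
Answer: 398161/2025 ≈ 196.62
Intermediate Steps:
T = 45
E(o) = o^(3/2)
U(D) = 6 + D (U(D) = (1 + 5) + D = 6 + D)
(U(E(u)) + 1/T)² = ((6 + 4^(3/2)) + 1/45)² = ((6 + 8) + 1/45)² = (14 + 1/45)² = (631/45)² = 398161/2025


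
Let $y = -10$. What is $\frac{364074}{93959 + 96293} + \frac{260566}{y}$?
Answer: $- \frac{12392390473}{475630} \approx -26055.0$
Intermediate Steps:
$\frac{364074}{93959 + 96293} + \frac{260566}{y} = \frac{364074}{93959 + 96293} + \frac{260566}{-10} = \frac{364074}{190252} + 260566 \left(- \frac{1}{10}\right) = 364074 \cdot \frac{1}{190252} - \frac{130283}{5} = \frac{182037}{95126} - \frac{130283}{5} = - \frac{12392390473}{475630}$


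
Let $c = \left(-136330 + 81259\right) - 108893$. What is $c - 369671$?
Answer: $-533635$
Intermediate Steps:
$c = -163964$ ($c = -55071 - 108893 = -163964$)
$c - 369671 = -163964 - 369671 = -533635$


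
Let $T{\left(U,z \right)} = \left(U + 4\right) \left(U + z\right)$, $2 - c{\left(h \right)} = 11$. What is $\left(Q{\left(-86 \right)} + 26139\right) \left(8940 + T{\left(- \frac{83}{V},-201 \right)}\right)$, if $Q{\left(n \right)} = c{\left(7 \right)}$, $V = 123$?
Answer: $\frac{1089687248260}{5043} \approx 2.1608 \cdot 10^{8}$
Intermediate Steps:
$c{\left(h \right)} = -9$ ($c{\left(h \right)} = 2 - 11 = -9$)
$Q{\left(n \right)} = -9$
$T{\left(U,z \right)} = \left(4 + U\right) \left(U + z\right)$
$\left(Q{\left(-86 \right)} + 26139\right) \left(8940 + T{\left(- \frac{83}{V},-201 \right)}\right) = \left(-9 + 26139\right) \left(8940 + \left(\left(- \frac{83}{123}\right)^{2} + 4 \left(- \frac{83}{123}\right) + 4 \left(-201\right) + - \frac{83}{123} \left(-201\right)\right)\right) = 26130 \left(8940 + \left(\left(\left(-83\right) \frac{1}{123}\right)^{2} + 4 \left(\left(-83\right) \frac{1}{123}\right) - 804 + \left(-83\right) \frac{1}{123} \left(-201\right)\right)\right) = 26130 \left(8940 + \left(\left(- \frac{83}{123}\right)^{2} + 4 \left(- \frac{83}{123}\right) - 804 - - \frac{5561}{41}\right)\right) = 26130 \left(8940 + \left(\frac{6889}{15129} - \frac{332}{123} - 804 + \frac{5561}{41}\right)\right) = 26130 \left(8940 - \frac{10145654}{15129}\right) = 26130 \cdot \frac{125107606}{15129} = \frac{1089687248260}{5043}$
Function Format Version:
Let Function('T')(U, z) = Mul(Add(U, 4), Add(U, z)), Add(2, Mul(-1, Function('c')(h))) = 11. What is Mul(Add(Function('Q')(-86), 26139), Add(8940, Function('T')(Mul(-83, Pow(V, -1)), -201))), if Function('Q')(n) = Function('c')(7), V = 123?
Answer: Rational(1089687248260, 5043) ≈ 2.1608e+8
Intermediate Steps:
Function('c')(h) = -9 (Function('c')(h) = Add(2, Mul(-1, 11)) = Add(2, -11) = -9)
Function('Q')(n) = -9
Function('T')(U, z) = Mul(Add(4, U), Add(U, z))
Mul(Add(Function('Q')(-86), 26139), Add(8940, Function('T')(Mul(-83, Pow(V, -1)), -201))) = Mul(Add(-9, 26139), Add(8940, Add(Pow(Mul(-83, Pow(123, -1)), 2), Mul(4, Mul(-83, Pow(123, -1))), Mul(4, -201), Mul(Mul(-83, Pow(123, -1)), -201)))) = Mul(26130, Add(8940, Add(Pow(Mul(-83, Rational(1, 123)), 2), Mul(4, Mul(-83, Rational(1, 123))), -804, Mul(Mul(-83, Rational(1, 123)), -201)))) = Mul(26130, Add(8940, Add(Pow(Rational(-83, 123), 2), Mul(4, Rational(-83, 123)), -804, Mul(Rational(-83, 123), -201)))) = Mul(26130, Add(8940, Add(Rational(6889, 15129), Rational(-332, 123), -804, Rational(5561, 41)))) = Mul(26130, Add(8940, Rational(-10145654, 15129))) = Mul(26130, Rational(125107606, 15129)) = Rational(1089687248260, 5043)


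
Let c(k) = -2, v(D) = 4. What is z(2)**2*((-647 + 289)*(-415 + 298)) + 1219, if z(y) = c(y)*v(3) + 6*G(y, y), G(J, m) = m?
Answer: 671395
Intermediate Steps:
z(y) = -8 + 6*y (z(y) = -2*4 + 6*y = -8 + 6*y)
z(2)**2*((-647 + 289)*(-415 + 298)) + 1219 = (-8 + 6*2)**2*((-647 + 289)*(-415 + 298)) + 1219 = (-8 + 12)**2*(-358*(-117)) + 1219 = 4**2*41886 + 1219 = 16*41886 + 1219 = 670176 + 1219 = 671395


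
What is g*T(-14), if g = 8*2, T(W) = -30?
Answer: -480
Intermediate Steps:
g = 16
g*T(-14) = 16*(-30) = -480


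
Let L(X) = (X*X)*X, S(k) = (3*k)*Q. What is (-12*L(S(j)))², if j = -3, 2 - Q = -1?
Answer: 55788550416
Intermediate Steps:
Q = 3 (Q = 2 - 1*(-1) = 2 + 1 = 3)
S(k) = 9*k (S(k) = (3*k)*3 = 9*k)
L(X) = X³ (L(X) = X²*X = X³)
(-12*L(S(j)))² = (-12*(9*(-3))³)² = (-12*(-27)³)² = (-12*(-19683))² = 236196² = 55788550416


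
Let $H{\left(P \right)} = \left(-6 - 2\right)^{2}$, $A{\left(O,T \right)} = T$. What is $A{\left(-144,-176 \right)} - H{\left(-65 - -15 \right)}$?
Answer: $-240$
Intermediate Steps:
$H{\left(P \right)} = 64$ ($H{\left(P \right)} = \left(-8\right)^{2} = 64$)
$A{\left(-144,-176 \right)} - H{\left(-65 - -15 \right)} = -176 - 64 = -240$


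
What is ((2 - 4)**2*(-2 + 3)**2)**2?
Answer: 16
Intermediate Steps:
((2 - 4)**2*(-2 + 3)**2)**2 = ((-2)**2*1**2)**2 = (4*1)**2 = 4**2 = 16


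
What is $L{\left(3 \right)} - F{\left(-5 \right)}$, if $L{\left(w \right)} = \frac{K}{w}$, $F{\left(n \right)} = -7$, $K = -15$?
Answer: $2$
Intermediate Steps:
$L{\left(w \right)} = - \frac{15}{w}$
$L{\left(3 \right)} - F{\left(-5 \right)} = - \frac{15}{3} - -7 = \left(-15\right) \frac{1}{3} + 7 = -5 + 7 = 2$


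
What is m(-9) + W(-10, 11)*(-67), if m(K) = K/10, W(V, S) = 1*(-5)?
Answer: 3341/10 ≈ 334.10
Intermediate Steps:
W(V, S) = -5
m(K) = K/10 (m(K) = K*(⅒) = K/10)
m(-9) + W(-10, 11)*(-67) = (⅒)*(-9) - 5*(-67) = -9/10 + 335 = 3341/10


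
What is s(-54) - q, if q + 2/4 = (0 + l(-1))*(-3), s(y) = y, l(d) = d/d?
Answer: -101/2 ≈ -50.500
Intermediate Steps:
l(d) = 1
q = -7/2 (q = -½ + (0 + 1)*(-3) = -½ + 1*(-3) = -½ - 3 = -7/2 ≈ -3.5000)
s(-54) - q = -54 - 1*(-7/2) = -54 + 7/2 = -101/2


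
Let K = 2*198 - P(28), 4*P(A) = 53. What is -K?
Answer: -1531/4 ≈ -382.75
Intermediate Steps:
P(A) = 53/4 (P(A) = (¼)*53 = 53/4)
K = 1531/4 (K = 2*198 - 1*53/4 = 396 - 53/4 = 1531/4 ≈ 382.75)
-K = -1*1531/4 = -1531/4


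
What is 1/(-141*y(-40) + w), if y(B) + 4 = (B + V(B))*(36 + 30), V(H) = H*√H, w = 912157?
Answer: 1284961/7193629475521 - 744480*I*√10/7193629475521 ≈ 1.7862e-7 - 3.2727e-7*I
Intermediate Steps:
V(H) = H^(3/2)
y(B) = -4 + 66*B + 66*B^(3/2) (y(B) = -4 + (B + B^(3/2))*(36 + 30) = -4 + (B + B^(3/2))*66 = -4 + (66*B + 66*B^(3/2)) = -4 + 66*B + 66*B^(3/2))
1/(-141*y(-40) + w) = 1/(-141*(-4 + 66*(-40) + 66*(-40)^(3/2)) + 912157) = 1/(-141*(-4 - 2640 + 66*(-80*I*√10)) + 912157) = 1/(-141*(-4 - 2640 - 5280*I*√10) + 912157) = 1/(-141*(-2644 - 5280*I*√10) + 912157) = 1/((372804 + 744480*I*√10) + 912157) = 1/(1284961 + 744480*I*√10)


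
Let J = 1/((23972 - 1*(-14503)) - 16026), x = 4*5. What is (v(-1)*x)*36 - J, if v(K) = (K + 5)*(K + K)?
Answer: -129306241/22449 ≈ -5760.0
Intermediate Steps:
v(K) = 2*K*(5 + K) (v(K) = (5 + K)*(2*K) = 2*K*(5 + K))
x = 20
J = 1/22449 (J = 1/((23972 + 14503) - 16026) = 1/(38475 - 16026) = 1/22449 ≈ 4.4545e-5)
(v(-1)*x)*36 - J = ((2*(-1)*(5 - 1))*20)*36 - 1*1/22449 = ((2*(-1)*4)*20)*36 - 1/22449 = -8*20*36 - 1/22449 = -160*36 - 1/22449 = -5760 - 1/22449 = -129306241/22449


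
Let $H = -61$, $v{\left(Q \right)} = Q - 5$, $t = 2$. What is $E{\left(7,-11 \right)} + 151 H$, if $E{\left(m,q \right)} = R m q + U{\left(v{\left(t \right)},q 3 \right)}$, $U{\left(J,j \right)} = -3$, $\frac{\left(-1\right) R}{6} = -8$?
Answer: $-12910$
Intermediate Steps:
$v{\left(Q \right)} = -5 + Q$
$R = 48$ ($R = \left(-6\right) \left(-8\right) = 48$)
$E{\left(m,q \right)} = -3 + 48 m q$ ($E{\left(m,q \right)} = 48 m q - 3 = -3 + 48 m q$)
$E{\left(7,-11 \right)} + 151 H = \left(-3 + 48 \cdot 7 \left(-11\right)\right) + 151 \left(-61\right) = \left(-3 - 3696\right) - 9211 = -3699 - 9211 = -12910$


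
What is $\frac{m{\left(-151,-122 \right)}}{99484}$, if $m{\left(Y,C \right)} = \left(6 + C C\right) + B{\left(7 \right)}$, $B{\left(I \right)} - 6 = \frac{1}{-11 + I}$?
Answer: $\frac{59583}{397936} \approx 0.14973$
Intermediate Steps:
$B{\left(I \right)} = 6 + \frac{1}{-11 + I}$
$m{\left(Y,C \right)} = \frac{47}{4} + C^{2}$ ($m{\left(Y,C \right)} = \left(6 + C C\right) + \frac{-65 + 6 \cdot 7}{-11 + 7} = \left(6 + C^{2}\right) + \frac{-65 + 42}{-4} = \left(6 + C^{2}\right) - - \frac{23}{4} = \left(6 + C^{2}\right) + \frac{23}{4} = \frac{47}{4} + C^{2}$)
$\frac{m{\left(-151,-122 \right)}}{99484} = \frac{\frac{47}{4} + \left(-122\right)^{2}}{99484} = \left(\frac{47}{4} + 14884\right) \frac{1}{99484} = \frac{59583}{4} \cdot \frac{1}{99484} = \frac{59583}{397936}$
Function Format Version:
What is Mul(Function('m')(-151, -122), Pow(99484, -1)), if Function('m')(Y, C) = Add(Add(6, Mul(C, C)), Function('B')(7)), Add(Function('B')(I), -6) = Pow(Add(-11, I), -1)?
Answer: Rational(59583, 397936) ≈ 0.14973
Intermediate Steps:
Function('B')(I) = Add(6, Pow(Add(-11, I), -1))
Function('m')(Y, C) = Add(Rational(47, 4), Pow(C, 2)) (Function('m')(Y, C) = Add(Add(6, Mul(C, C)), Mul(Pow(Add(-11, 7), -1), Add(-65, Mul(6, 7)))) = Add(Add(6, Pow(C, 2)), Mul(Pow(-4, -1), Add(-65, 42))) = Add(Add(6, Pow(C, 2)), Mul(Rational(-1, 4), -23)) = Add(Add(6, Pow(C, 2)), Rational(23, 4)) = Add(Rational(47, 4), Pow(C, 2)))
Mul(Function('m')(-151, -122), Pow(99484, -1)) = Mul(Add(Rational(47, 4), Pow(-122, 2)), Pow(99484, -1)) = Mul(Add(Rational(47, 4), 14884), Rational(1, 99484)) = Mul(Rational(59583, 4), Rational(1, 99484)) = Rational(59583, 397936)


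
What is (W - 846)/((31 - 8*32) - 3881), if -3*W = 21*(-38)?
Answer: 290/2053 ≈ 0.14126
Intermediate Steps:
W = 266 (W = -7*(-38) = -⅓*(-798) = 266)
(W - 846)/((31 - 8*32) - 3881) = (266 - 846)/((31 - 8*32) - 3881) = -580/((31 - 256) - 3881) = -580/(-225 - 3881) = -580/(-4106) = -580*(-1/4106) = 290/2053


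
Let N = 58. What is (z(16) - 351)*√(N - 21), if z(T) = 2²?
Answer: -347*√37 ≈ -2110.7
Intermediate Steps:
z(T) = 4
(z(16) - 351)*√(N - 21) = (4 - 351)*√(58 - 21) = -347*√37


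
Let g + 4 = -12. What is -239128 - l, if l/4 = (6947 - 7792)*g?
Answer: -293208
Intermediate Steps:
g = -16 (g = -4 - 12 = -16)
l = 54080 (l = 4*((6947 - 7792)*(-16)) = 4*(-845*(-16)) = 4*13520 = 54080)
-239128 - l = -239128 - 1*54080 = -239128 - 54080 = -293208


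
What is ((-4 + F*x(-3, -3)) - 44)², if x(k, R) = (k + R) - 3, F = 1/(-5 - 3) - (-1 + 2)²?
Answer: 91809/64 ≈ 1434.5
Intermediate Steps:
F = -9/8 (F = 1/(-8) - 1*1² = -⅛ - 1*1 = -⅛ - 1 = -9/8 ≈ -1.1250)
x(k, R) = -3 + R + k (x(k, R) = (R + k) - 3 = -3 + R + k)
((-4 + F*x(-3, -3)) - 44)² = ((-4 - 9*(-3 - 3 - 3)/8) - 44)² = ((-4 - 9/8*(-9)) - 44)² = ((-4 + 81/8) - 44)² = (49/8 - 44)² = (-303/8)² = 91809/64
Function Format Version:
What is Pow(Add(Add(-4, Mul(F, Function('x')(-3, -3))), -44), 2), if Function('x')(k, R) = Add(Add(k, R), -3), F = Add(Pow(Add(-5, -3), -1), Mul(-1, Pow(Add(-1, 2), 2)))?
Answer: Rational(91809, 64) ≈ 1434.5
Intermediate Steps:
F = Rational(-9, 8) (F = Add(Pow(-8, -1), Mul(-1, Pow(1, 2))) = Add(Rational(-1, 8), Mul(-1, 1)) = Add(Rational(-1, 8), -1) = Rational(-9, 8) ≈ -1.1250)
Function('x')(k, R) = Add(-3, R, k) (Function('x')(k, R) = Add(Add(R, k), -3) = Add(-3, R, k))
Pow(Add(Add(-4, Mul(F, Function('x')(-3, -3))), -44), 2) = Pow(Add(Add(-4, Mul(Rational(-9, 8), Add(-3, -3, -3))), -44), 2) = Pow(Add(Add(-4, Mul(Rational(-9, 8), -9)), -44), 2) = Pow(Add(Add(-4, Rational(81, 8)), -44), 2) = Pow(Add(Rational(49, 8), -44), 2) = Pow(Rational(-303, 8), 2) = Rational(91809, 64)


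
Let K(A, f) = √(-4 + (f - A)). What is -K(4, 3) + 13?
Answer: 13 - I*√5 ≈ 13.0 - 2.2361*I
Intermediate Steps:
K(A, f) = √(-4 + f - A)
-K(4, 3) + 13 = -√(-4 + 3 - 1*4) + 13 = -√(-4 + 3 - 4) + 13 = -√(-5) + 13 = -I*√5 + 13 = 13 - I*√5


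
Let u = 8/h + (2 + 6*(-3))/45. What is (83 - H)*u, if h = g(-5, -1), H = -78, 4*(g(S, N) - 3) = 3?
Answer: 2576/9 ≈ 286.22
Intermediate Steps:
g(S, N) = 15/4 (g(S, N) = 3 + (¼)*3 = 3 + ¾ = 15/4)
h = 15/4 ≈ 3.7500
u = 16/9 (u = 8/(15/4) + (2 + 6*(-3))/45 = 8*(4/15) + (2 - 18)*(1/45) = 32/15 - 16*1/45 = 32/15 - 16/45 = 16/9 ≈ 1.7778)
(83 - H)*u = (83 - 1*(-78))*(16/9) = (83 + 78)*(16/9) = 161*(16/9) = 2576/9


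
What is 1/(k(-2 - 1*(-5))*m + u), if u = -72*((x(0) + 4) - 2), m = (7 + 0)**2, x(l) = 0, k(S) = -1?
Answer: -1/193 ≈ -0.0051813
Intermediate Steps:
m = 49 (m = 7**2 = 49)
u = -144 (u = -72*((0 + 4) - 2) = -72*(4 - 2) = -72*2 = -144)
1/(k(-2 - 1*(-5))*m + u) = 1/(-1*49 - 144) = 1/(-49 - 144) = 1/(-193) = -1/193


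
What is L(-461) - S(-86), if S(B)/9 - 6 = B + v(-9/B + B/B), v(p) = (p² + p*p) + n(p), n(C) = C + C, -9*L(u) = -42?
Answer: 7575187/11094 ≈ 682.82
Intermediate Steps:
L(u) = 14/3 (L(u) = -⅑*(-42) = 14/3)
n(C) = 2*C
v(p) = 2*p + 2*p² (v(p) = (p² + p*p) + 2*p = (p² + p²) + 2*p = 2*p² + 2*p = 2*p + 2*p²)
S(B) = 54 + 9*B + 18*(1 - 9/B)*(2 - 9/B) (S(B) = 54 + 9*(B + 2*(-9/B + B/B)*(1 + (-9/B + B/B))) = 54 + 9*(B + 2*(-9/B + 1)*(1 + (-9/B + 1))) = 54 + 9*(B + 2*(1 - 9/B)*(1 + (1 - 9/B))) = 54 + 9*(B + 2*(1 - 9/B)*(2 - 9/B)) = 54 + (9*B + 18*(1 - 9/B)*(2 - 9/B)) = 54 + 9*B + 18*(1 - 9/B)*(2 - 9/B))
L(-461) - S(-86) = 14/3 - (90 - 486/(-86) + 9*(-86) + 1458/(-86)²) = 14/3 - (90 - 486*(-1/86) - 774 + 1458*(1/7396)) = 14/3 - (90 + 243/43 - 774 + 729/3698) = 14/3 - 1*(-2507805/3698) = 14/3 + 2507805/3698 = 7575187/11094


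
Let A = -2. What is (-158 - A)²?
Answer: 24336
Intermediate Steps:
(-158 - A)² = (-158 - 1*(-2))² = (-158 + 2)² = (-156)² = 24336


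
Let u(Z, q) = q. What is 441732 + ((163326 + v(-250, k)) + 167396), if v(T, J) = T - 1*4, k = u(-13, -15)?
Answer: 772200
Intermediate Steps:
k = -15
v(T, J) = -4 + T (v(T, J) = T - 4 = -4 + T)
441732 + ((163326 + v(-250, k)) + 167396) = 441732 + ((163326 + (-4 - 250)) + 167396) = 441732 + ((163326 - 254) + 167396) = 441732 + (163072 + 167396) = 441732 + 330468 = 772200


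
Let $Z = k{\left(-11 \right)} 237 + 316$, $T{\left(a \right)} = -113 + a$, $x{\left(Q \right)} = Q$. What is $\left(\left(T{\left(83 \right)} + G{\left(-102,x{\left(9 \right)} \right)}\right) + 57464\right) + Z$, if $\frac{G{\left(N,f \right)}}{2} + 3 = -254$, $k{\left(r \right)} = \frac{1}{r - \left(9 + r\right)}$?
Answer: $\frac{171629}{3} \approx 57210.0$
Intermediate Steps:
$k{\left(r \right)} = - \frac{1}{9}$ ($k{\left(r \right)} = \frac{1}{-9} = - \frac{1}{9}$)
$G{\left(N,f \right)} = -514$ ($G{\left(N,f \right)} = -6 + 2 \left(-254\right) = -6 - 508 = -514$)
$Z = \frac{869}{3}$ ($Z = \left(- \frac{1}{9}\right) 237 + 316 = - \frac{79}{3} + 316 = \frac{869}{3} \approx 289.67$)
$\left(\left(T{\left(83 \right)} + G{\left(-102,x{\left(9 \right)} \right)}\right) + 57464\right) + Z = \left(\left(\left(-113 + 83\right) - 514\right) + 57464\right) + \frac{869}{3} = \left(\left(-30 - 514\right) + 57464\right) + \frac{869}{3} = \left(-544 + 57464\right) + \frac{869}{3} = 56920 + \frac{869}{3} = \frac{171629}{3}$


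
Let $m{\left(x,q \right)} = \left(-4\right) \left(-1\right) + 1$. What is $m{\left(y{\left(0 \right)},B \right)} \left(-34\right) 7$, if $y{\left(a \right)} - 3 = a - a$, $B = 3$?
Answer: $-1190$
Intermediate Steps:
$y{\left(a \right)} = 3$ ($y{\left(a \right)} = 3 + \left(a - a\right) = 3 + 0 = 3$)
$m{\left(x,q \right)} = 5$ ($m{\left(x,q \right)} = 4 + 1 = 5$)
$m{\left(y{\left(0 \right)},B \right)} \left(-34\right) 7 = 5 \left(-34\right) 7 = \left(-170\right) 7 = -1190$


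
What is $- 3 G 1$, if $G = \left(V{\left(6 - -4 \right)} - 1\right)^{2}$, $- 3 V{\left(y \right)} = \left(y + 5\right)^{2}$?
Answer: $-17328$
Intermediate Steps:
$V{\left(y \right)} = - \frac{\left(5 + y\right)^{2}}{3}$ ($V{\left(y \right)} = - \frac{\left(y + 5\right)^{2}}{3} = - \frac{\left(5 + y\right)^{2}}{3}$)
$G = 5776$ ($G = \left(- \frac{\left(5 + \left(6 - -4\right)\right)^{2}}{3} - 1\right)^{2} = \left(- \frac{\left(5 + \left(6 + 4\right)\right)^{2}}{3} - 1\right)^{2} = \left(- \frac{\left(5 + 10\right)^{2}}{3} - 1\right)^{2} = \left(- \frac{15^{2}}{3} - 1\right)^{2} = \left(\left(- \frac{1}{3}\right) 225 - 1\right)^{2} = \left(-75 - 1\right)^{2} = \left(-76\right)^{2} = 5776$)
$- 3 G 1 = \left(-3\right) 5776 \cdot 1 = \left(-17328\right) 1 = -17328$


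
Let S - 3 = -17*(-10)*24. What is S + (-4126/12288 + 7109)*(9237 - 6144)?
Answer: 45037939607/2048 ≈ 2.1991e+7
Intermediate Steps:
S = 4083 (S = 3 - 17*(-10)*24 = 3 + 170*24 = 3 + 4080 = 4083)
S + (-4126/12288 + 7109)*(9237 - 6144) = 4083 + (-4126/12288 + 7109)*(9237 - 6144) = 4083 + (-4126*1/12288 + 7109)*3093 = 4083 + (-2063/6144 + 7109)*3093 = 4083 + (43675633/6144)*3093 = 4083 + 45029577623/2048 = 45037939607/2048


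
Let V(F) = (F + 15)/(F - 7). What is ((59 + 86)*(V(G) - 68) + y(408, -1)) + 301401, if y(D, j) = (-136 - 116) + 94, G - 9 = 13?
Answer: 875222/3 ≈ 2.9174e+5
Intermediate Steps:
G = 22 (G = 9 + 13 = 22)
V(F) = (15 + F)/(-7 + F)
y(D, j) = -158 (y(D, j) = -252 + 94 = -158)
((59 + 86)*(V(G) - 68) + y(408, -1)) + 301401 = ((59 + 86)*((15 + 22)/(-7 + 22) - 68) - 158) + 301401 = (145*(37/15 - 68) - 158) + 301401 = (145*(-983/15) - 158) + 301401 = (-28507/3 - 158) + 301401 = -28981/3 + 301401 = 875222/3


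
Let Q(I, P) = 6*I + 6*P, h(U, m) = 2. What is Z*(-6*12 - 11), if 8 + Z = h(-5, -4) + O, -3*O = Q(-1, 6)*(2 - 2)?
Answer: 498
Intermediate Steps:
O = 0 (O = -(6*(-1) + 6*6)*(2 - 2)/3 = -(-6 + 36)*0/3 = -10*0 = -1/3*0 = 0)
Z = -6 (Z = -8 + (2 + 0) = -8 + 2 = -6)
Z*(-6*12 - 11) = -6*(-6*12 - 11) = -6*(-72 - 11) = -6*(-83) = 498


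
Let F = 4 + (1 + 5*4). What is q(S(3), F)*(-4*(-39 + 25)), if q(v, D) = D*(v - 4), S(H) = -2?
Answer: -8400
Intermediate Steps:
F = 25 (F = 4 + (1 + 20) = 4 + 21 = 25)
q(v, D) = D*(-4 + v)
q(S(3), F)*(-4*(-39 + 25)) = (25*(-4 - 2))*(-4*(-39 + 25)) = (25*(-6))*(-4*(-14)) = -150*56 = -8400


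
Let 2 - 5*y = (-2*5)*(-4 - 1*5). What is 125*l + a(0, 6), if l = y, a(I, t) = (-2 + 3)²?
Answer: -2199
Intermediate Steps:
a(I, t) = 1 (a(I, t) = 1² = 1)
y = -88/5 (y = ⅖ - (-2*5)*(-4 - 1*5)/5 = ⅖ - (-2)*(-4 - 5) = ⅖ - (-2)*(-9) = ⅖ - ⅕*90 = ⅖ - 18 = -88/5 ≈ -17.600)
l = -88/5 ≈ -17.600
125*l + a(0, 6) = 125*(-88/5) + 1 = -2200 + 1 = -2199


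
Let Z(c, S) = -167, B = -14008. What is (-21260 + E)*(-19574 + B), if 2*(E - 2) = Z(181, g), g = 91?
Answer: 716690253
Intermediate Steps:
E = -163/2 (E = 2 + (1/2)*(-167) = 2 - 167/2 = -163/2 ≈ -81.500)
(-21260 + E)*(-19574 + B) = (-21260 - 163/2)*(-19574 - 14008) = -42683/2*(-33582) = 716690253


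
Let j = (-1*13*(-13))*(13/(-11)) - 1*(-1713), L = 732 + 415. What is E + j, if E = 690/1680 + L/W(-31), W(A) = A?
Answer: 909637/616 ≈ 1476.7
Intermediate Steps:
L = 1147
E = -2049/56 (E = 690/1680 + 1147/(-31) = 690*(1/1680) + 1147*(-1/31) = 23/56 - 37 = -2049/56 ≈ -36.589)
j = 16646/11 (j = (-13*(-13))*(13*(-1/11)) + 1713 = 169*(-13/11) + 1713 = -2197/11 + 1713 = 16646/11 ≈ 1513.3)
E + j = -2049/56 + 16646/11 = 909637/616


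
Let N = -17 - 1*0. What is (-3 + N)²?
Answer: 400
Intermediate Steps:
N = -17 (N = -17 + 0 = -17)
(-3 + N)² = (-3 - 17)² = (-20)² = 400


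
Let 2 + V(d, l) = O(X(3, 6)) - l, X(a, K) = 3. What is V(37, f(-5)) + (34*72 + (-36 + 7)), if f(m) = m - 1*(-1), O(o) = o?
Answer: 2424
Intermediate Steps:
f(m) = 1 + m (f(m) = m + 1 = 1 + m)
V(d, l) = 1 - l (V(d, l) = -2 + (3 - l) = 1 - l)
V(37, f(-5)) + (34*72 + (-36 + 7)) = (1 - (1 - 5)) + (34*72 + (-36 + 7)) = (1 - 1*(-4)) + (2448 - 29) = (1 + 4) + 2419 = 5 + 2419 = 2424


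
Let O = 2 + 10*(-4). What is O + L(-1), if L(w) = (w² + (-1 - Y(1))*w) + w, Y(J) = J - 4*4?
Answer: -52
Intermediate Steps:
Y(J) = -16 + J (Y(J) = J - 16 = -16 + J)
L(w) = w² + 15*w (L(w) = (w² + (-1 - (-16 + 1))*w) + w = (w² + (-1 - 1*(-15))*w) + w = (w² + (-1 + 15)*w) + w = (w² + 14*w) + w = w² + 15*w)
O = -38 (O = 2 - 40 = -38)
O + L(-1) = -38 - (15 - 1) = -38 - 1*14 = -38 - 14 = -52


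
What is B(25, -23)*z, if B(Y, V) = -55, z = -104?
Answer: 5720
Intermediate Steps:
B(25, -23)*z = -55*(-104) = 5720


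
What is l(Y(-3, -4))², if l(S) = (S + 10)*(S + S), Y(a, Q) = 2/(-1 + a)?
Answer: 361/4 ≈ 90.250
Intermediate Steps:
l(S) = 2*S*(10 + S) (l(S) = (10 + S)*(2*S) = 2*S*(10 + S))
l(Y(-3, -4))² = (2*(2/(-1 - 3))*(10 + 2/(-1 - 3)))² = (2*(2/(-4))*(10 + 2/(-4)))² = (2*(2*(-¼))*(10 + 2*(-¼)))² = (2*(-½)*(10 - ½))² = (2*(-½)*(19/2))² = (-19/2)² = 361/4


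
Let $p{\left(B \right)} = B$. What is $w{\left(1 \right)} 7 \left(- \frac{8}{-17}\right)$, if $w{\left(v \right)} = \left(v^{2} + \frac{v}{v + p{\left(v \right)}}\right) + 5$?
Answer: $\frac{364}{17} \approx 21.412$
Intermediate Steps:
$w{\left(v \right)} = \frac{11}{2} + v^{2}$ ($w{\left(v \right)} = \left(v^{2} + \frac{v}{v + v}\right) + 5 = \left(v^{2} + \frac{v}{2 v}\right) + 5 = \left(v^{2} + \frac{1}{2 v} v\right) + 5 = \left(v^{2} + \frac{1}{2}\right) + 5 = \left(\frac{1}{2} + v^{2}\right) + 5 = \frac{11}{2} + v^{2}$)
$w{\left(1 \right)} 7 \left(- \frac{8}{-17}\right) = \left(\frac{11}{2} + 1^{2}\right) 7 \left(- \frac{8}{-17}\right) = \left(\frac{11}{2} + 1\right) 7 \left(\left(-8\right) \left(- \frac{1}{17}\right)\right) = \frac{13}{2} \cdot 7 \cdot \frac{8}{17} = \frac{91}{2} \cdot \frac{8}{17} = \frac{364}{17}$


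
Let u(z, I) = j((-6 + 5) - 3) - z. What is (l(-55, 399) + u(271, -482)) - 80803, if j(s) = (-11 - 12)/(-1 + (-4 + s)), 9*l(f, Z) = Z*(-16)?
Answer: -736027/9 ≈ -81781.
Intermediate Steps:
l(f, Z) = -16*Z/9 (l(f, Z) = (Z*(-16))/9 = (-16*Z)/9 = -16*Z/9)
j(s) = -23/(-5 + s)
u(z, I) = 23/9 - z (u(z, I) = -23/(-5 + ((-6 + 5) - 3)) - z = -23/(-5 + (-1 - 3)) - z = -23/(-5 - 4) - z = -23/(-9) - z = -23*(-1/9) - z = 23/9 - z)
(l(-55, 399) + u(271, -482)) - 80803 = (-16/9*399 + (23/9 - 1*271)) - 80803 = (-2128/3 + (23/9 - 271)) - 80803 = (-2128/3 - 2416/9) - 80803 = -8800/9 - 80803 = -736027/9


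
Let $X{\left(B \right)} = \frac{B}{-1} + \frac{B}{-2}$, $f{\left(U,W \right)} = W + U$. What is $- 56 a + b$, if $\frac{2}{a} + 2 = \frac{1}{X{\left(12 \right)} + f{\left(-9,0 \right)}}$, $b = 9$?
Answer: $\frac{3519}{55} \approx 63.982$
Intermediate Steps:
$f{\left(U,W \right)} = U + W$
$X{\left(B \right)} = - \frac{3 B}{2}$ ($X{\left(B \right)} = B \left(-1\right) + B \left(- \frac{1}{2}\right) = - B - \frac{B}{2} = - \frac{3 B}{2}$)
$a = - \frac{54}{55}$ ($a = \frac{2}{-2 + \frac{1}{\left(- \frac{3}{2}\right) 12 + \left(-9 + 0\right)}} = \frac{2}{-2 + \frac{1}{-18 - 9}} = \frac{2}{-2 + \frac{1}{-27}} = \frac{2}{-2 - \frac{1}{27}} = \frac{2}{- \frac{55}{27}} = 2 \left(- \frac{27}{55}\right) = - \frac{54}{55} \approx -0.98182$)
$- 56 a + b = \left(-56\right) \left(- \frac{54}{55}\right) + 9 = \frac{3024}{55} + 9 = \frac{3519}{55}$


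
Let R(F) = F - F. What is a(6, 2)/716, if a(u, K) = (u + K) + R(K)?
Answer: 2/179 ≈ 0.011173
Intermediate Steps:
R(F) = 0
a(u, K) = K + u (a(u, K) = (u + K) + 0 = (K + u) + 0 = K + u)
a(6, 2)/716 = (2 + 6)/716 = 8*(1/716) = 2/179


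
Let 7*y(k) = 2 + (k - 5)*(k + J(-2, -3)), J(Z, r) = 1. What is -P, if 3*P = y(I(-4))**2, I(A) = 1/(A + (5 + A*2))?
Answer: -13924/352947 ≈ -0.039451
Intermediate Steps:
I(A) = 1/(5 + 3*A) (I(A) = 1/(A + (5 + 2*A)) = 1/(5 + 3*A))
y(k) = 2/7 + (1 + k)*(-5 + k)/7 (y(k) = (2 + (k - 5)*(k + 1))/7 = (2 + (-5 + k)*(1 + k))/7 = (2 + (1 + k)*(-5 + k))/7 = 2/7 + (1 + k)*(-5 + k)/7)
P = 13924/352947 (P = (-3/7 - 4/(7*(5 + 3*(-4))) + (1/(5 + 3*(-4)))**2/7)**2/3 = (-3/7 - 4/(7*(5 - 12)) + (1/(5 - 12))**2/7)**2/3 = (-3/7 - 4/7/(-7) + (1/(-7))**2/7)**2/3 = (-3/7 - 4/7*(-1/7) + (-1/7)**2/7)**2/3 = (-3/7 + 4/49 + (1/7)*(1/49))**2/3 = (-3/7 + 4/49 + 1/343)**2/3 = (-118/343)**2/3 = (1/3)*(13924/117649) = 13924/352947 ≈ 0.039451)
-P = -1*13924/352947 = -13924/352947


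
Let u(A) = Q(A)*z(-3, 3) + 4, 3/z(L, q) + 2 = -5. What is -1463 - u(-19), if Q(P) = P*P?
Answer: -9186/7 ≈ -1312.3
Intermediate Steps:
z(L, q) = -3/7 (z(L, q) = 3/(-2 - 5) = 3/(-7) = 3*(-⅐) = -3/7)
Q(P) = P²
u(A) = 4 - 3*A²/7 (u(A) = A²*(-3/7) + 4 = -3*A²/7 + 4 = 4 - 3*A²/7)
-1463 - u(-19) = -1463 - (4 - 3/7*(-19)²) = -1463 - (4 - 3/7*361) = -1463 - (4 - 1083/7) = -1463 - 1*(-1055/7) = -1463 + 1055/7 = -9186/7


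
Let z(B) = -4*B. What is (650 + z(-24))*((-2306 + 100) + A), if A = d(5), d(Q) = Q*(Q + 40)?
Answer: -1477826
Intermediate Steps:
d(Q) = Q*(40 + Q)
A = 225 (A = 5*(40 + 5) = 5*45 = 225)
(650 + z(-24))*((-2306 + 100) + A) = (650 - 4*(-24))*((-2306 + 100) + 225) = (650 + 96)*(-2206 + 225) = 746*(-1981) = -1477826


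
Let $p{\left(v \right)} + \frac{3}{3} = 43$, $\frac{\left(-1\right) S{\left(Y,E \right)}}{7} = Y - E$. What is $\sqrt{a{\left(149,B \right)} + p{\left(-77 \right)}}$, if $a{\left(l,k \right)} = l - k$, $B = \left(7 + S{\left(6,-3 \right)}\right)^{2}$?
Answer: $i \sqrt{2945} \approx 54.268 i$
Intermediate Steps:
$S{\left(Y,E \right)} = - 7 Y + 7 E$ ($S{\left(Y,E \right)} = - 7 \left(Y - E\right) = - 7 Y + 7 E$)
$p{\left(v \right)} = 42$ ($p{\left(v \right)} = -1 + 43 = 42$)
$B = 3136$ ($B = \left(7 + \left(\left(-7\right) 6 + 7 \left(-3\right)\right)\right)^{2} = \left(7 - 63\right)^{2} = \left(-56\right)^{2} = 3136$)
$\sqrt{a{\left(149,B \right)} + p{\left(-77 \right)}} = \sqrt{\left(149 - 3136\right) + 42} = \sqrt{-2987 + 42} = \sqrt{-2945} = i \sqrt{2945}$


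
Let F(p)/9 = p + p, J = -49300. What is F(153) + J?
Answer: -46546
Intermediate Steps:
F(p) = 18*p (F(p) = 9*(p + p) = 9*(2*p) = 18*p)
F(153) + J = 18*153 - 49300 = 2754 - 49300 = -46546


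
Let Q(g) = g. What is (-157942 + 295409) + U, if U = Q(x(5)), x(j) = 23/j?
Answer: 687358/5 ≈ 1.3747e+5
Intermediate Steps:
U = 23/5 ≈ 4.6000
(-157942 + 295409) + U = (-157942 + 295409) + 23/5 = 137467 + 23/5 = 687358/5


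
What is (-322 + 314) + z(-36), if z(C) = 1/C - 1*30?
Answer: -1369/36 ≈ -38.028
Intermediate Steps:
z(C) = -30 + 1/C (z(C) = 1/C - 30 = -30 + 1/C)
(-322 + 314) + z(-36) = (-322 + 314) + (-30 + 1/(-36)) = -8 + (-30 - 1/36) = -8 - 1081/36 = -1369/36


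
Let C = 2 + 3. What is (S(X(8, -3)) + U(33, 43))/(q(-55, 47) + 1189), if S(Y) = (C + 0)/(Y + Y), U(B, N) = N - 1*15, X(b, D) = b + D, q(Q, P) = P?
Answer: 19/824 ≈ 0.023058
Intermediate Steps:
C = 5
X(b, D) = D + b
U(B, N) = -15 + N (U(B, N) = N - 15 = -15 + N)
S(Y) = 5/(2*Y) (S(Y) = (5 + 0)/(Y + Y) = 5/((2*Y)) = 5*(1/(2*Y)) = 5/(2*Y))
(S(X(8, -3)) + U(33, 43))/(q(-55, 47) + 1189) = (5/(2*(-3 + 8)) + (-15 + 43))/(47 + 1189) = ((5/2)/5 + 28)/1236 = ((5/2)*(⅕) + 28)*(1/1236) = (½ + 28)*(1/1236) = (57/2)*(1/1236) = 19/824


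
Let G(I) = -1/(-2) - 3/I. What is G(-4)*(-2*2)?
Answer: -5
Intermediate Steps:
G(I) = 1/2 - 3/I (G(I) = -1*(-1/2) - 3/I = 1/2 - 3/I)
G(-4)*(-2*2) = ((1/2)*(-6 - 4)/(-4))*(-2*2) = ((1/2)*(-1/4)*(-10))*(-4) = (5/4)*(-4) = -5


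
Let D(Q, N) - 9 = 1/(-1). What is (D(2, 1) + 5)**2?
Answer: 169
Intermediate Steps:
D(Q, N) = 8 (D(Q, N) = 9 + 1/(-1) = 9 - 1 = 8)
(D(2, 1) + 5)**2 = (8 + 5)**2 = 13**2 = 169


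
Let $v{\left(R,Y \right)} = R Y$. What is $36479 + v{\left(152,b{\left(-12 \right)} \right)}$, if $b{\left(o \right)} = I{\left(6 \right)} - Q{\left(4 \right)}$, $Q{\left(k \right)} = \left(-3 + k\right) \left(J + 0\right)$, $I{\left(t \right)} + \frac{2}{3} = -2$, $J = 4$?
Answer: $\frac{106397}{3} \approx 35466.0$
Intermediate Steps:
$I{\left(t \right)} = - \frac{8}{3}$ ($I{\left(t \right)} = - \frac{2}{3} - 2 = - \frac{8}{3}$)
$Q{\left(k \right)} = -12 + 4 k$ ($Q{\left(k \right)} = \left(-3 + k\right) \left(4 + 0\right) = \left(-3 + k\right) 4 = -12 + 4 k$)
$b{\left(o \right)} = - \frac{20}{3}$ ($b{\left(o \right)} = - \frac{8}{3} - \left(-12 + 4 \cdot 4\right) = - \frac{8}{3} - \left(-12 + 16\right) = - \frac{8}{3} - 4 = - \frac{20}{3}$)
$36479 + v{\left(152,b{\left(-12 \right)} \right)} = 36479 + 152 \left(- \frac{20}{3}\right) = 36479 - \frac{3040}{3} = \frac{106397}{3}$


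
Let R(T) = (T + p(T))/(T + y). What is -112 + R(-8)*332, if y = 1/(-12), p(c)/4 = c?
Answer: 148496/97 ≈ 1530.9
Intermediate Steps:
p(c) = 4*c
y = -1/12 ≈ -0.083333
R(T) = 5*T/(-1/12 + T) (R(T) = (T + 4*T)/(T - 1/12) = (5*T)/(-1/12 + T) = 5*T/(-1/12 + T))
-112 + R(-8)*332 = -112 + (60*(-8)/(-1 + 12*(-8)))*332 = -112 + (60*(-8)/(-1 - 96))*332 = -112 + (60*(-8)/(-97))*332 = -112 + (60*(-8)*(-1/97))*332 = -112 + (480/97)*332 = -112 + 159360/97 = 148496/97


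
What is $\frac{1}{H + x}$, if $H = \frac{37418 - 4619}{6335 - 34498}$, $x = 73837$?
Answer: $\frac{28163}{2079438632} \approx 1.3544 \cdot 10^{-5}$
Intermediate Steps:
$H = - \frac{32799}{28163}$ ($H = \frac{32799}{-28163} = 32799 \left(- \frac{1}{28163}\right) = - \frac{32799}{28163} \approx -1.1646$)
$\frac{1}{H + x} = \frac{1}{- \frac{32799}{28163} + 73837} = \frac{1}{\frac{2079438632}{28163}} = \frac{28163}{2079438632}$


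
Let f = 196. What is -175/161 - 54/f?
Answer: -3071/2254 ≈ -1.3625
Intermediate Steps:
-175/161 - 54/f = -175/161 - 54/196 = -175*1/161 - 54*1/196 = -25/23 - 27/98 = -3071/2254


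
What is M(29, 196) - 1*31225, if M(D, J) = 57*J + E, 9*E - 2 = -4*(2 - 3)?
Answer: -60157/3 ≈ -20052.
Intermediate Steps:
E = 2/3 (E = 2/9 + (-4*(2 - 3))/9 = 2/9 + (-4*(-1))/9 = 2/9 + (1/9)*4 = 2/9 + 4/9 = 2/3 ≈ 0.66667)
M(D, J) = 2/3 + 57*J (M(D, J) = 57*J + 2/3 = 2/3 + 57*J)
M(29, 196) - 1*31225 = (2/3 + 57*196) - 1*31225 = (2/3 + 11172) - 31225 = 33518/3 - 31225 = -60157/3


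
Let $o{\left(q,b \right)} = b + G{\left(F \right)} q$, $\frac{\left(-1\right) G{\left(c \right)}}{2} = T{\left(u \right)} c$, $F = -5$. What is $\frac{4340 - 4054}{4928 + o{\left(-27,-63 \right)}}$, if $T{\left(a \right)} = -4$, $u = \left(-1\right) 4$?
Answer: $\frac{286}{5945} \approx 0.048108$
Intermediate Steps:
$u = -4$
$G{\left(c \right)} = 8 c$ ($G{\left(c \right)} = - 2 \left(- 4 c\right) = 8 c$)
$o{\left(q,b \right)} = b - 40 q$ ($o{\left(q,b \right)} = b + 8 \left(-5\right) q = b - 40 q$)
$\frac{4340 - 4054}{4928 + o{\left(-27,-63 \right)}} = \frac{4340 - 4054}{4928 - -1017} = \frac{286}{4928 + \left(-63 + 1080\right)} = \frac{286}{4928 + 1017} = \frac{286}{5945}$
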